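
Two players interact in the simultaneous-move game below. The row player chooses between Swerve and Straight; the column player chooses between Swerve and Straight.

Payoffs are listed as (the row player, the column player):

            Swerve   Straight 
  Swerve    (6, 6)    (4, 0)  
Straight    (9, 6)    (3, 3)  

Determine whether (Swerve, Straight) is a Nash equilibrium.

No

At (Swerve, Straight), the row player earns 4; switching to Straight would give 3, so the row player has no profitable deviation.
The column player earns 0; switching to Swerve would give 6, so the column player would deviate.
Since at least one player can profitably deviate, this is not a Nash equilibrium.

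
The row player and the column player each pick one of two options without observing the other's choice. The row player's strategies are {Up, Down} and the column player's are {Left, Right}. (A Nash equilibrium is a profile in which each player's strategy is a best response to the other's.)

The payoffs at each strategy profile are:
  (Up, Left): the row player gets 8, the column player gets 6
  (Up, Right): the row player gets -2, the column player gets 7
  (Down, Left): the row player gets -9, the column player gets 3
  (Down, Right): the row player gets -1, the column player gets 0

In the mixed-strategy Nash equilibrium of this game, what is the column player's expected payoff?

First find x, the probability the row player plays Up, from the column player's indifference between Left and Right: 6x + 3(1−x) = 7x, giving x = 3/4.
Since the column player is indifferent in equilibrium, the column player's expected payoff equals the payoff from either column against (3/4, 1/4). Using Left: 6(3/4) + 3(1/4) = 21/4.

21/4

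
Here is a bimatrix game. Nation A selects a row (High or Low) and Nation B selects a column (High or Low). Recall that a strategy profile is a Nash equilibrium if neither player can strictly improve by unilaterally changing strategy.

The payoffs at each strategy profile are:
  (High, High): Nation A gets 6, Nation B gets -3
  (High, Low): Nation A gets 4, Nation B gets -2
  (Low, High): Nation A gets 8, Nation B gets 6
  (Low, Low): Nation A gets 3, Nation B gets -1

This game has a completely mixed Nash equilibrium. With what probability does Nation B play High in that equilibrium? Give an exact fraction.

1/3

Let q be the probability that Nation B plays High. In a completely mixed equilibrium, Nation A must be indifferent between High and Low.
Nation A's expected payoff from High is 6q + 4(1−q); from Low it is 8q + 3(1−q).
Setting these equal: 2q + 4 = 5q + 3, so q = 1/3.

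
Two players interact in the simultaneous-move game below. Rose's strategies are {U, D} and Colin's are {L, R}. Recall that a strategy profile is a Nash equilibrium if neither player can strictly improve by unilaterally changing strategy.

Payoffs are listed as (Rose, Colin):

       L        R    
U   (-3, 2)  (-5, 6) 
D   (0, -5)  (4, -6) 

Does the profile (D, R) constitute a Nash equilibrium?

At (D, R), Rose earns 4; switching to U would give -5, so Rose has no profitable deviation.
Colin earns -6; switching to L would give -5, so Colin would deviate.
Since at least one player can profitably deviate, this is not a Nash equilibrium.

No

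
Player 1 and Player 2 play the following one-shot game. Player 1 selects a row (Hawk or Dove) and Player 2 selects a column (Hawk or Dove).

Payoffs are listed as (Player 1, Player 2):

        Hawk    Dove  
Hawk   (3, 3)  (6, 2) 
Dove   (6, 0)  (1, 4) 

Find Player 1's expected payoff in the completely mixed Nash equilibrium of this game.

First find q, the probability Player 2 plays Hawk, from Player 1's indifference between Hawk and Dove: 3q + 6(1−q) = 6q + (1−q), giving q = 5/8.
Since Player 1 is indifferent in equilibrium, Player 1's expected payoff equals the payoff from either row against (5/8, 3/8). Using Hawk: 3(5/8) + 6(3/8) = 33/8.

33/8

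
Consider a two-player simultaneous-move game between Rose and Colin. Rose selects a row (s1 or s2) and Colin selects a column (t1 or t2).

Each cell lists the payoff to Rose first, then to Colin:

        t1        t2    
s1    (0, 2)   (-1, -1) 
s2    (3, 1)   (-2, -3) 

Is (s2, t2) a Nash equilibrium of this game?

At (s2, t2), Rose earns -2; switching to s1 would give -1, so Rose would deviate.
Colin earns -3; switching to t1 would give 1, so Colin would deviate.
Since at least one player can profitably deviate, this is not a Nash equilibrium.

No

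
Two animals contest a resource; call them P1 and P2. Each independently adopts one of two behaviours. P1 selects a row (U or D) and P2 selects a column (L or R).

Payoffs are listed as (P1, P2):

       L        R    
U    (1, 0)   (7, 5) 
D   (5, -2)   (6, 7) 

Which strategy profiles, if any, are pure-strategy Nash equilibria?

(U, L): P1 prefers D (5 > 1); P2 prefers R (5 > 0) — not an equilibrium.
(U, R): P1 gets 7 ≥ 6 from D, and P2 gets 5 ≥ 0 from L — Nash equilibrium.
(D, L): P2 prefers R (7 > -2) — not an equilibrium.
(D, R): P1 prefers U (7 > 6) — not an equilibrium.

(U, R)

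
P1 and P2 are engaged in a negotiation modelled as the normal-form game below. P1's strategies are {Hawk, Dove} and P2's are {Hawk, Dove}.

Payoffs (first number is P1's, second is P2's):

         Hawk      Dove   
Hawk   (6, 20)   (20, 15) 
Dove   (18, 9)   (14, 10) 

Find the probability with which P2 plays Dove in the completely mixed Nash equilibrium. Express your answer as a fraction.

2/3

Let c be the probability that P2 plays Hawk. In a completely mixed equilibrium, P1 must be indifferent between Hawk and Dove.
P1's expected payoff from Hawk is 6c + 20(1−c); from Dove it is 18c + 14(1−c).
Setting these equal: −14c + 20 = 4c + 14, so c = 1/3.
Therefore P2 plays Dove with probability 1 − 1/3 = 2/3.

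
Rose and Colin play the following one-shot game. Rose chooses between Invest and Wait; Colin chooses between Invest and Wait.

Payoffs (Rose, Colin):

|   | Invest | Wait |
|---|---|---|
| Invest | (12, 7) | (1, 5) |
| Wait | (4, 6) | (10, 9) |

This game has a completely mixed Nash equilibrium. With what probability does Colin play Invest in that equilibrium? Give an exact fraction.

9/17

Let c be the probability that Colin plays Invest. In a completely mixed equilibrium, Rose must be indifferent between Invest and Wait.
Rose's expected payoff from Invest is 12c + (1−c); from Wait it is 4c + 10(1−c).
Setting these equal: 11c + 1 = −6c + 10, so c = 9/17.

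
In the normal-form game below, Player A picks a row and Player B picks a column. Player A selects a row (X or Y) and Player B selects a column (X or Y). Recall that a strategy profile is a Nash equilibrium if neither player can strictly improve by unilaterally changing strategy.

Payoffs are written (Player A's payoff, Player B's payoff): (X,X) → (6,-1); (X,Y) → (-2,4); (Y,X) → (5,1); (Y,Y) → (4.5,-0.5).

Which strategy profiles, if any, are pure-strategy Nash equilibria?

(X, X): Player B prefers Y (4 > -1) — not an equilibrium.
(X, Y): Player A prefers Y (4.5 > -2) — not an equilibrium.
(Y, X): Player A prefers X (6 > 5) — not an equilibrium.
(Y, Y): Player B prefers X (1 > -0.5) — not an equilibrium.

none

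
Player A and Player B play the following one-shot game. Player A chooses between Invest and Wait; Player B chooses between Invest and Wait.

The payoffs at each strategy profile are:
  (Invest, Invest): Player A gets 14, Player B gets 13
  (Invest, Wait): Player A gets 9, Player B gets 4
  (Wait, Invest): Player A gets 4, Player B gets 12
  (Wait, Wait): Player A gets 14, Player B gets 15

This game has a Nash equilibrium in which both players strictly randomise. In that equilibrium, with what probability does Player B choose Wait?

Let q be the probability that Player B plays Invest. In a completely mixed equilibrium, Player A must be indifferent between Invest and Wait.
Player A's expected payoff from Invest is 14q + 9(1−q); from Wait it is 4q + 14(1−q).
Setting these equal: 5q + 9 = −10q + 14, so q = 1/3.
Therefore Player B plays Wait with probability 1 − 1/3 = 2/3.

2/3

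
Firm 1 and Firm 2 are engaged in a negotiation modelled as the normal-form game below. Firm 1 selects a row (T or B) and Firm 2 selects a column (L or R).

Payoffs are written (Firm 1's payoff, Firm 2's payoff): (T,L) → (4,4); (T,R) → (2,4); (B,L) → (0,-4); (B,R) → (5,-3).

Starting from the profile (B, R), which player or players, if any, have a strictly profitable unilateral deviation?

Firm 1 at (B, R) earns 5; deviating to T yields 2 — not better.
Firm 2 earns -3; deviating to L yields -4 — not better.
Neither player can strictly improve; the profile is a Nash equilibrium.

Neither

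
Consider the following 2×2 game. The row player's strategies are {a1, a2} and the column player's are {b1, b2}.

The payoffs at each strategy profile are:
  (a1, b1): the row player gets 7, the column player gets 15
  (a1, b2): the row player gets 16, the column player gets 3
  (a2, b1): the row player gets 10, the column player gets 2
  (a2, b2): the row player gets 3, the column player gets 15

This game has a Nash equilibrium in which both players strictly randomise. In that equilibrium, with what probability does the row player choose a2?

Let x be the probability that the row player plays a1. In a completely mixed equilibrium, the column player must be indifferent between b1 and b2.
The column player's expected payoff from b1 is 15x + 2(1−x); from b2 it is 3x + 15(1−x).
Setting these equal: 13x + 2 = −12x + 15, so x = 13/25.
Therefore the row player plays a2 with probability 1 − 13/25 = 12/25.

12/25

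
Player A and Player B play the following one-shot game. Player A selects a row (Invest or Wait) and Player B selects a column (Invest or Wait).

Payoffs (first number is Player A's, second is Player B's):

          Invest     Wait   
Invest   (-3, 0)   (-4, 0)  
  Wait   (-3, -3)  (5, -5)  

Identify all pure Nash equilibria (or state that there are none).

(Invest, Invest): Player A gets -3 ≥ -3 from Wait, and Player B gets 0 ≥ 0 from Wait — Nash equilibrium.
(Invest, Wait): Player A prefers Wait (5 > -4) — not an equilibrium.
(Wait, Invest): Player A gets -3 ≥ -3 from Invest, and Player B gets -3 ≥ -5 from Wait — Nash equilibrium.
(Wait, Wait): Player B prefers Invest (-3 > -5) — not an equilibrium.

(Invest, Invest) and (Wait, Invest)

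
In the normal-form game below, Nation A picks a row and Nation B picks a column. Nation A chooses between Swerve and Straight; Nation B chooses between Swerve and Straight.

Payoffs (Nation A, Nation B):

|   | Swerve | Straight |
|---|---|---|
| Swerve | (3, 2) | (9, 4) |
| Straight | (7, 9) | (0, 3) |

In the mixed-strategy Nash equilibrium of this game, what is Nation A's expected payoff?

63/13

First find y, the probability Nation B plays Swerve, from Nation A's indifference between Swerve and Straight: 3y + 9(1−y) = 7y, giving y = 9/13.
Since Nation A is indifferent in equilibrium, Nation A's expected payoff equals the payoff from either row against (9/13, 4/13). Using Swerve: 3(9/13) + 9(4/13) = 63/13.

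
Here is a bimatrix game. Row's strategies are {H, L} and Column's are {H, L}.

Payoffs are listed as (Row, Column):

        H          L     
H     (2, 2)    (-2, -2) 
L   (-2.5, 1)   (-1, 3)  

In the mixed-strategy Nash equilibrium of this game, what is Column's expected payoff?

First find p, the probability Row plays H, from Column's indifference between H and L: 2p + (1−p) = −2p + 3(1−p), giving p = 1/3.
Since Column is indifferent in equilibrium, Column's expected payoff equals the payoff from either column against (1/3, 2/3). Using H: 2(1/3) + (2/3) = 4/3.

4/3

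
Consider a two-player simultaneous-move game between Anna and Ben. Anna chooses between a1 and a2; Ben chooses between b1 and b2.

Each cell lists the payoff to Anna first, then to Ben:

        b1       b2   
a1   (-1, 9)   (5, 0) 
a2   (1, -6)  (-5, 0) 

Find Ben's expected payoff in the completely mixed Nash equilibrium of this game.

0

First find x, the probability Anna plays a1, from Ben's indifference between b1 and b2: 9x − 6(1−x) = 0, giving x = 2/5.
Since Ben is indifferent in equilibrium, Ben's expected payoff equals the payoff from either column against (2/5, 3/5). Using b1: 9(2/5) − 6(3/5) = 0.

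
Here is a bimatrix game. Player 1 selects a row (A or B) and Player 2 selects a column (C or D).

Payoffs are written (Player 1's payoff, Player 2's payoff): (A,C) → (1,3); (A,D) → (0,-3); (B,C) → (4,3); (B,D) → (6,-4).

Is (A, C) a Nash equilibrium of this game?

No

At (A, C), Player 1 earns 1; switching to B would give 4, so Player 1 would deviate.
Player 2 earns 3; switching to D would give -3, so Player 2 has no profitable deviation.
Since at least one player can profitably deviate, this is not a Nash equilibrium.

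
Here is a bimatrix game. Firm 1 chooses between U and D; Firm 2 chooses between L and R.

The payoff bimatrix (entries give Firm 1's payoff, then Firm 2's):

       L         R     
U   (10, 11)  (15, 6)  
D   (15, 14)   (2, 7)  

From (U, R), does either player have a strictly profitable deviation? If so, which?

Firm 2

Firm 1 at (U, R) earns 15; deviating to D yields 2 — not better.
Firm 2 earns 6; deviating to L yields 11 — a strict improvement.
Only Firm 2 has a strictly profitable deviation.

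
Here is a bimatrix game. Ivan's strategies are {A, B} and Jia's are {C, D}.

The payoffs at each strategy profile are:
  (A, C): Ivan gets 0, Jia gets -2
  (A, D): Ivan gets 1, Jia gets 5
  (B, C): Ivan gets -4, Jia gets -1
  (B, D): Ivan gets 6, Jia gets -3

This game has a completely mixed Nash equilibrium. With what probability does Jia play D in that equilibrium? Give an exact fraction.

Let c be the probability that Jia plays C. In a completely mixed equilibrium, Ivan must be indifferent between A and B.
Ivan's expected payoff from A is (1−c); from B it is −4c + 6(1−c).
Setting these equal: −c + 1 = −10c + 6, so c = 5/9.
Therefore Jia plays D with probability 1 − 5/9 = 4/9.

4/9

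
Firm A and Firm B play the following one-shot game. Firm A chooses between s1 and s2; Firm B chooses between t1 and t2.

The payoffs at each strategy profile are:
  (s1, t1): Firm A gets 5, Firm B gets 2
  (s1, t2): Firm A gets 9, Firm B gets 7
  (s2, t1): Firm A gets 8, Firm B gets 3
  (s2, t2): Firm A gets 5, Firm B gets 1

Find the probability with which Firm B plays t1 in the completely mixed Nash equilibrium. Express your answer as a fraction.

4/7

Let y be the probability that Firm B plays t1. In a completely mixed equilibrium, Firm A must be indifferent between s1 and s2.
Firm A's expected payoff from s1 is 5y + 9(1−y); from s2 it is 8y + 5(1−y).
Setting these equal: −4y + 9 = 3y + 5, so y = 4/7.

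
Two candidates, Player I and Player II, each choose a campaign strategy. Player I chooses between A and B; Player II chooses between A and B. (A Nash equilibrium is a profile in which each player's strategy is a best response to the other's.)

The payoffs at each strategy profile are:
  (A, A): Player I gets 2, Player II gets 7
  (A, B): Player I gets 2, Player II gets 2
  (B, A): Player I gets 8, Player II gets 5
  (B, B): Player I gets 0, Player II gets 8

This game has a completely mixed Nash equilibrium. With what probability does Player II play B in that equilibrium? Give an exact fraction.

3/4

Let c be the probability that Player II plays A. In a completely mixed equilibrium, Player I must be indifferent between A and B.
Player I's expected payoff from A is 2c + 2(1−c); from B it is 8c.
Setting these equal: 2 = 8c, so c = 1/4.
Therefore Player II plays B with probability 1 − 1/4 = 3/4.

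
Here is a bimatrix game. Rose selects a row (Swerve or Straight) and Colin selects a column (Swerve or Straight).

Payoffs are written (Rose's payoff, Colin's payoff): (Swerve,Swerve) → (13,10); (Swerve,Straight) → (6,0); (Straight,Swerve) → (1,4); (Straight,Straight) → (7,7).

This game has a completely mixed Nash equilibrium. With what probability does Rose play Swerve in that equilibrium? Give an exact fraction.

Let p be the probability that Rose plays Swerve. In a completely mixed equilibrium, Colin must be indifferent between Swerve and Straight.
Colin's expected payoff from Swerve is 10p + 4(1−p); from Straight it is 7(1−p).
Setting these equal: 6p + 4 = −7p + 7, so p = 3/13.

3/13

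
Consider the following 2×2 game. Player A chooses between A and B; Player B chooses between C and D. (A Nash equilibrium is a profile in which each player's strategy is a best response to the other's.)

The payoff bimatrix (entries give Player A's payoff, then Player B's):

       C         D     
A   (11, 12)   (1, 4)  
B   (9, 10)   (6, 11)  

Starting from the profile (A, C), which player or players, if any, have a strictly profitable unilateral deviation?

Neither

Player A at (A, C) earns 11; deviating to B yields 9 — not better.
Player B earns 12; deviating to D yields 4 — not better.
Neither player can strictly improve; the profile is a Nash equilibrium.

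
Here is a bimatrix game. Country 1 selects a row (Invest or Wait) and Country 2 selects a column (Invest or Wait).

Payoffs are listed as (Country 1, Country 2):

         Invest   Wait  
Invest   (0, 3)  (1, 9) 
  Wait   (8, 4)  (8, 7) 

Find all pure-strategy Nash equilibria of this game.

(Wait, Wait)

(Invest, Invest): Country 1 prefers Wait (8 > 0); Country 2 prefers Wait (9 > 3) — not an equilibrium.
(Invest, Wait): Country 1 prefers Wait (8 > 1) — not an equilibrium.
(Wait, Invest): Country 2 prefers Wait (7 > 4) — not an equilibrium.
(Wait, Wait): Country 1 gets 8 ≥ 1 from Invest, and Country 2 gets 7 ≥ 4 from Invest — Nash equilibrium.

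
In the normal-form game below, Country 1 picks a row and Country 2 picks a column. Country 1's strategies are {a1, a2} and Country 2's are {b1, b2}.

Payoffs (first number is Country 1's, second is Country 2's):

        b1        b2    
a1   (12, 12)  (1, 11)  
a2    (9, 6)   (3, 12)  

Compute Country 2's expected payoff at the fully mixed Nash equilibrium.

First find x, the probability Country 1 plays a1, from Country 2's indifference between b1 and b2: 12x + 6(1−x) = 11x + 12(1−x), giving x = 6/7.
Since Country 2 is indifferent in equilibrium, Country 2's expected payoff equals the payoff from either column against (6/7, 1/7). Using b1: 12(6/7) + 6(1/7) = 78/7.

78/7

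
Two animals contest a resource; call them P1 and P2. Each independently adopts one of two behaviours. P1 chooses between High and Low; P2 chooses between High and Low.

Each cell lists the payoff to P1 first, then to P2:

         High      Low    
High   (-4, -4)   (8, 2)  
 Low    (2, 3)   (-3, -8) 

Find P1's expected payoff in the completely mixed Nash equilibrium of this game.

4/17

First find q, the probability P2 plays High, from P1's indifference between High and Low: −4q + 8(1−q) = 2q − 3(1−q), giving q = 11/17.
Since P1 is indifferent in equilibrium, P1's expected payoff equals the payoff from either row against (11/17, 6/17). Using High: −4(11/17) + 8(6/17) = 4/17.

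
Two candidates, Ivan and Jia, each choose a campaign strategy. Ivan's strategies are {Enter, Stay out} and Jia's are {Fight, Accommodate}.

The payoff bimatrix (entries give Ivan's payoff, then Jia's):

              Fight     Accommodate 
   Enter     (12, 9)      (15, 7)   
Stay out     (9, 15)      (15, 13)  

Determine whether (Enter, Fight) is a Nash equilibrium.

Yes

At (Enter, Fight), Ivan earns 12; switching to Stay out would give 9, so Ivan has no profitable deviation.
Jia earns 9; switching to Accommodate would give 7, so Jia has no profitable deviation.
Neither player can gain by a unilateral deviation, so this profile is a Nash equilibrium.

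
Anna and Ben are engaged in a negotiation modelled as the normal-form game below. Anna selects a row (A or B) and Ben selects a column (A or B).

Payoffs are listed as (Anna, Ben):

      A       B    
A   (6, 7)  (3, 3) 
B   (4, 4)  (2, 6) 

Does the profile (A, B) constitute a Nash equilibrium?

No

At (A, B), Anna earns 3; switching to B would give 2, so Anna has no profitable deviation.
Ben earns 3; switching to A would give 7, so Ben would deviate.
Since at least one player can profitably deviate, this is not a Nash equilibrium.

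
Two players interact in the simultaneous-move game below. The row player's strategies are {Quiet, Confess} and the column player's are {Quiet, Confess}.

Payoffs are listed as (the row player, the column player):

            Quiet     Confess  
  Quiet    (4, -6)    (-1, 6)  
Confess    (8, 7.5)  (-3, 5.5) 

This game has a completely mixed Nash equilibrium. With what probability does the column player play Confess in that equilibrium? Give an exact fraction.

2/3

Let q be the probability that the column player plays Quiet. In a completely mixed equilibrium, the row player must be indifferent between Quiet and Confess.
The row player's expected payoff from Quiet is 4q − (1−q); from Confess it is 8q − 3(1−q).
Setting these equal: 5q − 1 = 11q − 3, so q = 1/3.
Therefore the column player plays Confess with probability 1 − 1/3 = 2/3.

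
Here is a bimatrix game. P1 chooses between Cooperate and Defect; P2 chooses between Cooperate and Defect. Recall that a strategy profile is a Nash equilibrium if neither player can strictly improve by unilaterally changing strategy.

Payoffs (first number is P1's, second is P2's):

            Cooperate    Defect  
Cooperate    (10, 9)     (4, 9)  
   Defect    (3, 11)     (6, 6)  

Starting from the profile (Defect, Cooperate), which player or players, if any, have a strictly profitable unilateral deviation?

P1

P1 at (Defect, Cooperate) earns 3; deviating to Cooperate yields 10 — a strict improvement.
P2 earns 11; deviating to Defect yields 6 — not better.
Only P1 has a strictly profitable deviation.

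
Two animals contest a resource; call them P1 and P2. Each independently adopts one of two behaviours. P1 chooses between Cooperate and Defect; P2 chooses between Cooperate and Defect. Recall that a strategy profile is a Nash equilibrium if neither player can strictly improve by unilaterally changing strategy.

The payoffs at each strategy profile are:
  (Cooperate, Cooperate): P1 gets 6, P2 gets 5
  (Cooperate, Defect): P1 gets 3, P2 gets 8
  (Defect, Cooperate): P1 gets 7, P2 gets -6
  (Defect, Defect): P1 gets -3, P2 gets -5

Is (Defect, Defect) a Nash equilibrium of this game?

At (Defect, Defect), P1 earns -3; switching to Cooperate would give 3, so P1 would deviate.
P2 earns -5; switching to Cooperate would give -6, so P2 has no profitable deviation.
Since at least one player can profitably deviate, this is not a Nash equilibrium.

No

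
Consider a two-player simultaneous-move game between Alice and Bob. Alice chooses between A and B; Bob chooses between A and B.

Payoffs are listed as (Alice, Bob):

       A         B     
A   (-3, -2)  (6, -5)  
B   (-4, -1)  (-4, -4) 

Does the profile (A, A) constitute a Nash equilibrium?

Yes

At (A, A), Alice earns -3; switching to B would give -4, so Alice has no profitable deviation.
Bob earns -2; switching to B would give -5, so Bob has no profitable deviation.
Neither player can gain by a unilateral deviation, so this profile is a Nash equilibrium.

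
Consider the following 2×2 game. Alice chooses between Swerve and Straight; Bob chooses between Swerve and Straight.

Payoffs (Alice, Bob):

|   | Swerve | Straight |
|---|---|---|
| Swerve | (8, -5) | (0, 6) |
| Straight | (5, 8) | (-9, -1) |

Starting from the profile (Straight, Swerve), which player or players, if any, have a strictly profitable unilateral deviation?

Alice

Alice at (Straight, Swerve) earns 5; deviating to Swerve yields 8 — a strict improvement.
Bob earns 8; deviating to Straight yields -1 — not better.
Only Alice has a strictly profitable deviation.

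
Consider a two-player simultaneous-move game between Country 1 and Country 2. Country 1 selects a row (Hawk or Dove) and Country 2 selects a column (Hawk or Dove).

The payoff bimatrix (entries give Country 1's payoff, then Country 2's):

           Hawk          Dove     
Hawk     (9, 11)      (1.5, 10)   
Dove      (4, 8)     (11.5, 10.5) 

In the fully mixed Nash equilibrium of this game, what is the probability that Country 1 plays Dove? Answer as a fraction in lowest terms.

Let p be the probability that Country 1 plays Hawk. In a completely mixed equilibrium, Country 2 must be indifferent between Hawk and Dove.
Country 2's expected payoff from Hawk is 11p + 8(1−p); from Dove it is 10p + 10.5(1−p).
Setting these equal: 3p + 8 = −0.5p + 10.5, so p = 5/7.
Therefore Country 1 plays Dove with probability 1 − 5/7 = 2/7.

2/7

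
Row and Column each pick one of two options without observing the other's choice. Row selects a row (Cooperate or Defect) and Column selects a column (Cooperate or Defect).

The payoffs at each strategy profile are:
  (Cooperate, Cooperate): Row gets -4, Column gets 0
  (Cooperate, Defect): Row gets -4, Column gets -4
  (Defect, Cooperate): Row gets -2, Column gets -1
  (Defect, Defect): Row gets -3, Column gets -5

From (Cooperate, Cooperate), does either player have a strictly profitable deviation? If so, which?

Row at (Cooperate, Cooperate) earns -4; deviating to Defect yields -2 — a strict improvement.
Column earns 0; deviating to Defect yields -4 — not better.
Only Row has a strictly profitable deviation.

Row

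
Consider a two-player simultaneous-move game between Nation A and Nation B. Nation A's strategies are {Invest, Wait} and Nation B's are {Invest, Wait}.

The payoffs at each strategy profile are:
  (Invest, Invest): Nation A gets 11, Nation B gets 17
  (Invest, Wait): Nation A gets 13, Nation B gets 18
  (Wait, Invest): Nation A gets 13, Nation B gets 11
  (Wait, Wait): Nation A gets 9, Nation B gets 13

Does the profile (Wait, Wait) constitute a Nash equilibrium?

No

At (Wait, Wait), Nation A earns 9; switching to Invest would give 13, so Nation A would deviate.
Nation B earns 13; switching to Invest would give 11, so Nation B has no profitable deviation.
Since at least one player can profitably deviate, this is not a Nash equilibrium.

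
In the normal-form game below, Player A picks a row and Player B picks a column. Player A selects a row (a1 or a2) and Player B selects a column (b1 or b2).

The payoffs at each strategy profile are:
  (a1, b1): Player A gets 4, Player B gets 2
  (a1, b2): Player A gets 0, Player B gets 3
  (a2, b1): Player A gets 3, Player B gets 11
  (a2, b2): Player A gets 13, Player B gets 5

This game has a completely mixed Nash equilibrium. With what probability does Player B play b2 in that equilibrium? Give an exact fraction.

Let q be the probability that Player B plays b1. In a completely mixed equilibrium, Player A must be indifferent between a1 and a2.
Player A's expected payoff from a1 is 4q; from a2 it is 3q + 13(1−q).
Setting these equal: 4q = −10q + 13, so q = 13/14.
Therefore Player B plays b2 with probability 1 − 13/14 = 1/14.

1/14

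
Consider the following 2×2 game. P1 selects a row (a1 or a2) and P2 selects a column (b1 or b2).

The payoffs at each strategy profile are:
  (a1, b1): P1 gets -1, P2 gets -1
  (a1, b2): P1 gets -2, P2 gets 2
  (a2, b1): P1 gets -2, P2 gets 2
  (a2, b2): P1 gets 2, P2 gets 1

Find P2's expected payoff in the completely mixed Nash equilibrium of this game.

First find p, the probability P1 plays a1, from P2's indifference between b1 and b2: −p + 2(1−p) = 2p + (1−p), giving p = 1/4.
Since P2 is indifferent in equilibrium, P2's expected payoff equals the payoff from either column against (1/4, 3/4). Using b1: −(1/4) + 2(3/4) = 5/4.

5/4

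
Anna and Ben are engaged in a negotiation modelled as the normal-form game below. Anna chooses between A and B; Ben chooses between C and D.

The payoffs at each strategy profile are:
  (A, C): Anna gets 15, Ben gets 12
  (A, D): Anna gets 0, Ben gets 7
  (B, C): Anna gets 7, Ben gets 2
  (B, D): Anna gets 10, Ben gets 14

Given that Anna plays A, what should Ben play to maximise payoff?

Against A, Ben earns 12 from C and 7 from D.
So C is the best response.

C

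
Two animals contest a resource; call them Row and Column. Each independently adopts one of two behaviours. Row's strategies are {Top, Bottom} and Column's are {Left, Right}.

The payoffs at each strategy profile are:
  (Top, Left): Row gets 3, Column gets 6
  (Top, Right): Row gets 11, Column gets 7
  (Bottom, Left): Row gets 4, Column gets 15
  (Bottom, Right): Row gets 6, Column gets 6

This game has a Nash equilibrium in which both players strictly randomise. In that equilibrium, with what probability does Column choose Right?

1/6

Let q be the probability that Column plays Left. In a completely mixed equilibrium, Row must be indifferent between Top and Bottom.
Row's expected payoff from Top is 3q + 11(1−q); from Bottom it is 4q + 6(1−q).
Setting these equal: −8q + 11 = −2q + 6, so q = 5/6.
Therefore Column plays Right with probability 1 − 5/6 = 1/6.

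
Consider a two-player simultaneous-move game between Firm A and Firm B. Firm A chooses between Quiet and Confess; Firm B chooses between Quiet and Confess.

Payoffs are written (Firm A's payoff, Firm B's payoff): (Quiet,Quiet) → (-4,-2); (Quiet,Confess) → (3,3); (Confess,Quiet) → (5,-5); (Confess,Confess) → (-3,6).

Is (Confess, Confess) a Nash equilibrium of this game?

At (Confess, Confess), Firm A earns -3; switching to Quiet would give 3, so Firm A would deviate.
Firm B earns 6; switching to Quiet would give -5, so Firm B has no profitable deviation.
Since at least one player can profitably deviate, this is not a Nash equilibrium.

No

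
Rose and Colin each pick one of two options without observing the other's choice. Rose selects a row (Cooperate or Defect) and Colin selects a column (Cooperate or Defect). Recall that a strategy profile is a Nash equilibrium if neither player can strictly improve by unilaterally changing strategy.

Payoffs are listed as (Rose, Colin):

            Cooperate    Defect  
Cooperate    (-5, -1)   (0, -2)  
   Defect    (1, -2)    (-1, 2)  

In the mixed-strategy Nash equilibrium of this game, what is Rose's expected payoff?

First find q, the probability Colin plays Cooperate, from Rose's indifference between Cooperate and Defect: −5q = q − (1−q), giving q = 1/7.
Since Rose is indifferent in equilibrium, Rose's expected payoff equals the payoff from either row against (1/7, 6/7). Using Cooperate: −5(1/7) = -5/7.

-5/7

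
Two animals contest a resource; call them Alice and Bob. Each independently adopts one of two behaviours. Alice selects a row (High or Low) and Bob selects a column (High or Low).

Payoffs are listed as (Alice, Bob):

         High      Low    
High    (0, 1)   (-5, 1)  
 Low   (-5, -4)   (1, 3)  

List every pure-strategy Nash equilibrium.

(High, High): Alice gets 0 ≥ -5 from Low, and Bob gets 1 ≥ 1 from Low — Nash equilibrium.
(High, Low): Alice prefers Low (1 > -5) — not an equilibrium.
(Low, High): Alice prefers High (0 > -5); Bob prefers Low (3 > -4) — not an equilibrium.
(Low, Low): Alice gets 1 ≥ -5 from High, and Bob gets 3 ≥ -4 from High — Nash equilibrium.

(High, High) and (Low, Low)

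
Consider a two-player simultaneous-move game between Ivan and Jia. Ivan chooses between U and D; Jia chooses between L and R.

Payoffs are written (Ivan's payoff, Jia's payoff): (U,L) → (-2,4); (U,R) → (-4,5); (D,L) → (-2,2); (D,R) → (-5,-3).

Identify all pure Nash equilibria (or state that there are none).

(U, R) and (D, L)

(U, L): Jia prefers R (5 > 4) — not an equilibrium.
(U, R): Ivan gets -4 ≥ -5 from D, and Jia gets 5 ≥ 4 from L — Nash equilibrium.
(D, L): Ivan gets -2 ≥ -2 from U, and Jia gets 2 ≥ -3 from R — Nash equilibrium.
(D, R): Ivan prefers U (-4 > -5); Jia prefers L (2 > -3) — not an equilibrium.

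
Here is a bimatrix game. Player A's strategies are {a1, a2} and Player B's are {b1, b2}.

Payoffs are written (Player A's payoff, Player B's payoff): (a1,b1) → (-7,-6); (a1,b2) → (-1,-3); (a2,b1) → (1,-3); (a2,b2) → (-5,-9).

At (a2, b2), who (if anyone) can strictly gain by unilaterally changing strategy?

Both

Player A at (a2, b2) earns -5; deviating to a1 yields -1 — a strict improvement.
Player B earns -9; deviating to b1 yields -3 — a strict improvement.
Both Player A and Player B have strictly profitable deviations.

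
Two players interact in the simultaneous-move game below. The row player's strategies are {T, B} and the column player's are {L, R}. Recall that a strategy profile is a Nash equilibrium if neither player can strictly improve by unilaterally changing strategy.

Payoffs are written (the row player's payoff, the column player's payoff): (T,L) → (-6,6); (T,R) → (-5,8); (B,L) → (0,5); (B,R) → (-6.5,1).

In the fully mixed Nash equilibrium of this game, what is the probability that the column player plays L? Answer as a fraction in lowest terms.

Let q be the probability that the column player plays L. In a completely mixed equilibrium, the row player must be indifferent between T and B.
The row player's expected payoff from T is −6q − 5(1−q); from B it is −6.5(1−q).
Setting these equal: −q − 5 = 6.5q − 6.5, so q = 1/5.

1/5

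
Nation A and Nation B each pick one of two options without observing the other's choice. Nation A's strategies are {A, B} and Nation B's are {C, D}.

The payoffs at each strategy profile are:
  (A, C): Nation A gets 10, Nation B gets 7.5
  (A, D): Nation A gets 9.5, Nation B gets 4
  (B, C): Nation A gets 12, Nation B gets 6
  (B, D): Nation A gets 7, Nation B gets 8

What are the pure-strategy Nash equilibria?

(A, C): Nation A prefers B (12 > 10) — not an equilibrium.
(A, D): Nation B prefers C (7.5 > 4) — not an equilibrium.
(B, C): Nation B prefers D (8 > 6) — not an equilibrium.
(B, D): Nation A prefers A (9.5 > 7) — not an equilibrium.

none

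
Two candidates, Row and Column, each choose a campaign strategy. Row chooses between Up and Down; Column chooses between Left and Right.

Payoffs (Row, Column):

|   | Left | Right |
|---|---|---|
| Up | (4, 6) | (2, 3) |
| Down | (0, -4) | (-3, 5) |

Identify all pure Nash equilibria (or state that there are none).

(Up, Left): Row gets 4 ≥ 0 from Down, and Column gets 6 ≥ 3 from Right — Nash equilibrium.
(Up, Right): Column prefers Left (6 > 3) — not an equilibrium.
(Down, Left): Row prefers Up (4 > 0); Column prefers Right (5 > -4) — not an equilibrium.
(Down, Right): Row prefers Up (2 > -3) — not an equilibrium.

(Up, Left)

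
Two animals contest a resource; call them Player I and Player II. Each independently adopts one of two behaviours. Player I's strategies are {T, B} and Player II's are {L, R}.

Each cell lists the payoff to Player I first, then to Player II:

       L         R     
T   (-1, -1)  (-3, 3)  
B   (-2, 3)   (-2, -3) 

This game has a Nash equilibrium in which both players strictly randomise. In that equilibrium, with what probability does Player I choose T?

Let p be the probability that Player I plays T. In a completely mixed equilibrium, Player II must be indifferent between L and R.
Player II's expected payoff from L is −p + 3(1−p); from R it is 3p − 3(1−p).
Setting these equal: −4p + 3 = 6p − 3, so p = 3/5.

3/5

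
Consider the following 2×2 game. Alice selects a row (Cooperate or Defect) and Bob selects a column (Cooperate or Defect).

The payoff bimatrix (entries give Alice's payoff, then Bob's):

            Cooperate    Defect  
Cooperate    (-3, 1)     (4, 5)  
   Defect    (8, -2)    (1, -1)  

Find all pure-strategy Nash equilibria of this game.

(Cooperate, Cooperate): Alice prefers Defect (8 > -3); Bob prefers Defect (5 > 1) — not an equilibrium.
(Cooperate, Defect): Alice gets 4 ≥ 1 from Defect, and Bob gets 5 ≥ 1 from Cooperate — Nash equilibrium.
(Defect, Cooperate): Bob prefers Defect (-1 > -2) — not an equilibrium.
(Defect, Defect): Alice prefers Cooperate (4 > 1) — not an equilibrium.

(Cooperate, Defect)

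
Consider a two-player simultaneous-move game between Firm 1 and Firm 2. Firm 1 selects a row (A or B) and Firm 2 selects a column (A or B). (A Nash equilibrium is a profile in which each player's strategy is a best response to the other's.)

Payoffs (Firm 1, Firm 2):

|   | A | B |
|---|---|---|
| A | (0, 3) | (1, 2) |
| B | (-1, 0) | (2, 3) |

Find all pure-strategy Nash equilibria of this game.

(A, A) and (B, B)

(A, A): Firm 1 gets 0 ≥ -1 from B, and Firm 2 gets 3 ≥ 2 from B — Nash equilibrium.
(A, B): Firm 1 prefers B (2 > 1); Firm 2 prefers A (3 > 2) — not an equilibrium.
(B, A): Firm 1 prefers A (0 > -1); Firm 2 prefers B (3 > 0) — not an equilibrium.
(B, B): Firm 1 gets 2 ≥ 1 from A, and Firm 2 gets 3 ≥ 0 from A — Nash equilibrium.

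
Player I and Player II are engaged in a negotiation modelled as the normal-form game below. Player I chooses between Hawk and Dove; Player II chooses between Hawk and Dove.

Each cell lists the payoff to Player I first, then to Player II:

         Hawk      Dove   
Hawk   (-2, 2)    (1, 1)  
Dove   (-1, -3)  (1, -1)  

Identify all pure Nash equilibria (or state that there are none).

(Dove, Dove)

(Hawk, Hawk): Player I prefers Dove (-1 > -2) — not an equilibrium.
(Hawk, Dove): Player II prefers Hawk (2 > 1) — not an equilibrium.
(Dove, Hawk): Player II prefers Dove (-1 > -3) — not an equilibrium.
(Dove, Dove): Player I gets 1 ≥ 1 from Hawk, and Player II gets -1 ≥ -3 from Hawk — Nash equilibrium.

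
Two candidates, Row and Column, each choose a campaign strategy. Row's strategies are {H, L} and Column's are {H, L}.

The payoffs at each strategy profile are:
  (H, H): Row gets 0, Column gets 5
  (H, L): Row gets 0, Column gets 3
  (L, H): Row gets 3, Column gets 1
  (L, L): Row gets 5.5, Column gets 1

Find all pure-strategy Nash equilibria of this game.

(L, H) and (L, L)

(H, H): Row prefers L (3 > 0) — not an equilibrium.
(H, L): Row prefers L (5.5 > 0); Column prefers H (5 > 3) — not an equilibrium.
(L, H): Row gets 3 ≥ 0 from H, and Column gets 1 ≥ 1 from L — Nash equilibrium.
(L, L): Row gets 5.5 ≥ 0 from H, and Column gets 1 ≥ 1 from H — Nash equilibrium.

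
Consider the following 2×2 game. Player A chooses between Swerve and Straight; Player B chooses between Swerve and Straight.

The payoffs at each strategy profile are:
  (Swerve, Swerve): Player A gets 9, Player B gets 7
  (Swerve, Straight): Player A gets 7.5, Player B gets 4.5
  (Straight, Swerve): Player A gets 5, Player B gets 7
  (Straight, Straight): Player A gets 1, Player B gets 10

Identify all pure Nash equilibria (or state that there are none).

(Swerve, Swerve)

(Swerve, Swerve): Player A gets 9 ≥ 5 from Straight, and Player B gets 7 ≥ 4.5 from Straight — Nash equilibrium.
(Swerve, Straight): Player B prefers Swerve (7 > 4.5) — not an equilibrium.
(Straight, Swerve): Player A prefers Swerve (9 > 5); Player B prefers Straight (10 > 7) — not an equilibrium.
(Straight, Straight): Player A prefers Swerve (7.5 > 1) — not an equilibrium.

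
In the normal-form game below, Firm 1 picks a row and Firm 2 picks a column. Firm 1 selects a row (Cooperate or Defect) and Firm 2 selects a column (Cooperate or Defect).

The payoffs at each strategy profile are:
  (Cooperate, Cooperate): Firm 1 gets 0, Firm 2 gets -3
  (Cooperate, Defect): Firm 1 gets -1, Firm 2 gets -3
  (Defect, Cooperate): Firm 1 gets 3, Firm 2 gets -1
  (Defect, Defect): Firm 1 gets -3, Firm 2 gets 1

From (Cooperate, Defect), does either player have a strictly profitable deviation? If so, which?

Firm 1 at (Cooperate, Defect) earns -1; deviating to Defect yields -3 — not better.
Firm 2 earns -3; deviating to Cooperate yields -3 — not better.
Neither player can strictly improve; the profile is a Nash equilibrium.

Neither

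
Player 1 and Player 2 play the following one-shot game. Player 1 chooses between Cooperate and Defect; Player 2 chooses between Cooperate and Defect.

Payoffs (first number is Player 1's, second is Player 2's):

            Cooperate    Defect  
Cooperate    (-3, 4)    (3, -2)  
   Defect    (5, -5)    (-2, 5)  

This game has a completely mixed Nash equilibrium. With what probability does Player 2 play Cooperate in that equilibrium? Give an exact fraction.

5/13

Let q be the probability that Player 2 plays Cooperate. In a completely mixed equilibrium, Player 1 must be indifferent between Cooperate and Defect.
Player 1's expected payoff from Cooperate is −3q + 3(1−q); from Defect it is 5q − 2(1−q).
Setting these equal: −6q + 3 = 7q − 2, so q = 5/13.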